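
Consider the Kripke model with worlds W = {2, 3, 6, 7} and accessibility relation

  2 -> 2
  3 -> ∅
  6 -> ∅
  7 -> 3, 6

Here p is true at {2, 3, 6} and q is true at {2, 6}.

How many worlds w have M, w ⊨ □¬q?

2: successors {2}; ¬q there: 2:F. ✗
3: no successors, so □¬q holds vacuously. ✓
6: no successors, so □¬q holds vacuously. ✓
7: successors {3, 6}; ¬q there: 3:T, 6:F. ✗
Satisfying worlds: {3, 6}.

2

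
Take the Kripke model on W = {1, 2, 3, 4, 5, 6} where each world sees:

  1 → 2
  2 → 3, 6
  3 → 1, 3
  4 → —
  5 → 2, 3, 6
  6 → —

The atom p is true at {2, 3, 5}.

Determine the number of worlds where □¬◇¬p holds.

1: successors {2}; ¬◇¬p there: 2:F. ✗
2: successors {3, 6}; ¬◇¬p there: 3:F, 6:T. ✗
3: successors {1, 3}; ¬◇¬p there: 1:T, 3:F. ✗
4: no successors, so □¬◇¬p holds vacuously. ✓
5: successors {2, 3, 6}; ¬◇¬p there: 2:F, 3:F, 6:T. ✗
6: no successors, so □¬◇¬p holds vacuously. ✓
Satisfying worlds: {4, 6}.

2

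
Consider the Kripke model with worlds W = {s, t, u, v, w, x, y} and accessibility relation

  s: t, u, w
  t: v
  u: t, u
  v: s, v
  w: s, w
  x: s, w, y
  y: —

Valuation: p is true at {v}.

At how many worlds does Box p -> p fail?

2

s: Box p is F, p is F. ✓
t: Box p is T, p is F. ✗
u: Box p is F, p is F. ✓
v: Box p is F, p is T. ✓
w: Box p is F, p is F. ✓
x: Box p is F, p is F. ✓
y: Box p is T, p is F. ✗
Satisfying worlds: {s, u, v, w, x}.
So Box p -> p fails at the other 2 worlds.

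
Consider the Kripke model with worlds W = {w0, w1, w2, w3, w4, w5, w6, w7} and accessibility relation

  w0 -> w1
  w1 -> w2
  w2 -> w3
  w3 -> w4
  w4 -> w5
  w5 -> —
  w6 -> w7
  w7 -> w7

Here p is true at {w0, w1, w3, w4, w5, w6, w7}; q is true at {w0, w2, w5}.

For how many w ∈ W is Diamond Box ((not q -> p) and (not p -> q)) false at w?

1

w0: successors {w1}; Box ((not q -> p) and (not p -> q)) there: w1:T. ✓
w1: successors {w2}; Box ((not q -> p) and (not p -> q)) there: w2:T. ✓
w2: successors {w3}; Box ((not q -> p) and (not p -> q)) there: w3:T. ✓
w3: successors {w4}; Box ((not q -> p) and (not p -> q)) there: w4:T. ✓
w4: successors {w5}; Box ((not q -> p) and (not p -> q)) there: w5:T. ✓
w5: no successors, so Diamond Box ((not q -> p) and (not p -> q)) fails. ✗
w6: successors {w7}; Box ((not q -> p) and (not p -> q)) there: w7:T. ✓
w7: successors {w7}; Box ((not q -> p) and (not p -> q)) there: w7:T. ✓
Satisfying worlds: {w0, w1, w2, w3, w4, w6, w7}.
So Diamond Box ((not q -> p) and (not p -> q)) fails at the other 1 world.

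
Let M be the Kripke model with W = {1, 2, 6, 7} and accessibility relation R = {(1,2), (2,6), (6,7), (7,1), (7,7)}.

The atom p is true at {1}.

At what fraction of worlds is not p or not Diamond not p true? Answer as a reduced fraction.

1: not p is F, not Diamond not p is F. ✗
2: not p is T, not Diamond not p is F. ✓
6: not p is T, not Diamond not p is F. ✓
7: not p is T, not Diamond not p is F. ✓
That's 3 of 4 worlds, so 3/4.

3/4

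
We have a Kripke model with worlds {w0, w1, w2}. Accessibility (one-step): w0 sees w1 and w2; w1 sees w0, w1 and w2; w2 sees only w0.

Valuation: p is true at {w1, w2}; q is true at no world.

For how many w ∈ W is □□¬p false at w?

3

w0: successors {w1, w2}; □¬p there: w1:F, w2:T. ✗
w1: successors {w0, w1, w2}; □¬p there: w0:F, w1:F, w2:T. ✗
w2: successors {w0}; □¬p there: w0:F. ✗
Satisfying worlds: ∅.
So □□¬p fails at the other 3 worlds.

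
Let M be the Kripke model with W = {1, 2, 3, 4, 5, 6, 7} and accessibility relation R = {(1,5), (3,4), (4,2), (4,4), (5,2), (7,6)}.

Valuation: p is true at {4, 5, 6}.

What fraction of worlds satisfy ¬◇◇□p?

4/7

1: ◇◇□p is T. ✗
2: ◇◇□p is F. ✓
3: ◇◇□p is T. ✗
4: ◇◇□p is T. ✗
5: ◇◇□p is F. ✓
6: ◇◇□p is F. ✓
7: ◇◇□p is F. ✓
That's 4 of 7 worlds, so 4/7.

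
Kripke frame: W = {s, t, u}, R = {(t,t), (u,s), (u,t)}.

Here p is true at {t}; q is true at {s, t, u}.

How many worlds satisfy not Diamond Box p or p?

2

s: not Diamond Box p is T, p is F. ✓
t: not Diamond Box p is F, p is T. ✓
u: not Diamond Box p is F, p is F. ✗
Satisfying worlds: {s, t}.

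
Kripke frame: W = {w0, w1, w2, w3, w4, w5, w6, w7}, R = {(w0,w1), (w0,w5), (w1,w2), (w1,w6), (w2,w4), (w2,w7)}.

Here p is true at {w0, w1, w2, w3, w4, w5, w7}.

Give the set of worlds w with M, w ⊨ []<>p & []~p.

{w3, w4, w5, w6, w7}

w0: []<>p is F, []~p is F. ✗
w1: []<>p is F, []~p is F. ✗
w2: []<>p is F, []~p is F. ✗
w3: []<>p is T, []~p is T. ✓
w4: []<>p is T, []~p is T. ✓
w5: []<>p is T, []~p is T. ✓
w6: []<>p is T, []~p is T. ✓
w7: []<>p is T, []~p is T. ✓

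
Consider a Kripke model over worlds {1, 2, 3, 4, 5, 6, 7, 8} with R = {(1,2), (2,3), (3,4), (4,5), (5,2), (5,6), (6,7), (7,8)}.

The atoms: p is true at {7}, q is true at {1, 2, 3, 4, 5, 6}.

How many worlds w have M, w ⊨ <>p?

1: successors {2}; p there: 2:F. ✗
2: successors {3}; p there: 3:F. ✗
3: successors {4}; p there: 4:F. ✗
4: successors {5}; p there: 5:F. ✗
5: successors {2, 6}; p there: 2:F, 6:F. ✗
6: successors {7}; p there: 7:T. ✓
7: successors {8}; p there: 8:F. ✗
8: no successors, so <>p fails. ✗
Satisfying worlds: {6}.

1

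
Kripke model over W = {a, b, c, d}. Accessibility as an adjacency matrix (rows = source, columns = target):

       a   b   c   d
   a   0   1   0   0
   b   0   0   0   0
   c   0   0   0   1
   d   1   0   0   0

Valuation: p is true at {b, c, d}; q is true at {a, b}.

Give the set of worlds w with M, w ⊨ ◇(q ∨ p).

a: successors {b}; q ∨ p there: b:T. ✓
b: no successors, so ◇(q ∨ p) fails. ✗
c: successors {d}; q ∨ p there: d:T. ✓
d: successors {a}; q ∨ p there: a:T. ✓

{a, c, d}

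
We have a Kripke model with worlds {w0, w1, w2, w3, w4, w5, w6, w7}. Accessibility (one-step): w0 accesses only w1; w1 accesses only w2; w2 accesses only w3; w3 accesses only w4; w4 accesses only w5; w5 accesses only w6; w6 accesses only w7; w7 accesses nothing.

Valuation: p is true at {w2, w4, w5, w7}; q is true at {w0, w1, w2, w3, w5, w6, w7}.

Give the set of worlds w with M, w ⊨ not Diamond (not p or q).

w0: Diamond (not p or q) is T. ✗
w1: Diamond (not p or q) is T. ✗
w2: Diamond (not p or q) is T. ✗
w3: Diamond (not p or q) is F. ✓
w4: Diamond (not p or q) is T. ✗
w5: Diamond (not p or q) is T. ✗
w6: Diamond (not p or q) is T. ✗
w7: Diamond (not p or q) is F. ✓

{w3, w7}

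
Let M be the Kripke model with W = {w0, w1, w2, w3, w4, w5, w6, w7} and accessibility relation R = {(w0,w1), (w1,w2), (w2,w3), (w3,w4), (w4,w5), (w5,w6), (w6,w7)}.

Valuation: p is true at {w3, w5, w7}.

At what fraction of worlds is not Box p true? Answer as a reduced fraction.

1/2

w0: Box p is F. ✓
w1: Box p is F. ✓
w2: Box p is T. ✗
w3: Box p is F. ✓
w4: Box p is T. ✗
w5: Box p is F. ✓
w6: Box p is T. ✗
w7: Box p is T. ✗
That's 4 of 8 worlds, so 4/8 = 1/2.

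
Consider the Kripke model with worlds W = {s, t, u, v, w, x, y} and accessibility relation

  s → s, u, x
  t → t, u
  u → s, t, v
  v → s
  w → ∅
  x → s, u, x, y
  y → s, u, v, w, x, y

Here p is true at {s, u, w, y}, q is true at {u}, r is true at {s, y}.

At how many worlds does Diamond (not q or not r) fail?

1

s: successors {s, u, x}; not q or not r there: s:T, u:T, x:T. ✓
t: successors {t, u}; not q or not r there: t:T, u:T. ✓
u: successors {s, t, v}; not q or not r there: s:T, t:T, v:T. ✓
v: successors {s}; not q or not r there: s:T. ✓
w: no successors, so Diamond (not q or not r) fails. ✗
x: successors {s, u, x, y}; not q or not r there: s:T, u:T, x:T, y:T. ✓
y: successors {s, u, v, w, x, y}; not q or not r there: s:T, u:T, v:T, w:T, x:T, y:T. ✓
Satisfying worlds: {s, t, u, v, x, y}.
So Diamond (not q or not r) fails at the other 1 world.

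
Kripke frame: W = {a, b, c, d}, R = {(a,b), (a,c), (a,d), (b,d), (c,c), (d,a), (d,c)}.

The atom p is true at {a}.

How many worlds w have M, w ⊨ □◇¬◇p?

a: successors {b, c, d}; ◇¬◇p there: b:F, c:T, d:T. ✗
b: successors {d}; ◇¬◇p there: d:T. ✓
c: successors {c}; ◇¬◇p there: c:T. ✓
d: successors {a, c}; ◇¬◇p there: a:T, c:T. ✓
Satisfying worlds: {b, c, d}.

3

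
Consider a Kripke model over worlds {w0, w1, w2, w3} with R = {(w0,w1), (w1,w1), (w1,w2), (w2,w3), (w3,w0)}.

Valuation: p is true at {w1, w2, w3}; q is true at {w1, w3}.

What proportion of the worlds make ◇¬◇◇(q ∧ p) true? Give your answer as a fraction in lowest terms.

w0: successors {w1}; ¬◇◇(q ∧ p) there: w1:F. ✗
w1: successors {w1, w2}; ¬◇◇(q ∧ p) there: w1:F, w2:T. ✓
w2: successors {w3}; ¬◇◇(q ∧ p) there: w3:F. ✗
w3: successors {w0}; ¬◇◇(q ∧ p) there: w0:F. ✗
That's 1 of 4 worlds, so 1/4.

1/4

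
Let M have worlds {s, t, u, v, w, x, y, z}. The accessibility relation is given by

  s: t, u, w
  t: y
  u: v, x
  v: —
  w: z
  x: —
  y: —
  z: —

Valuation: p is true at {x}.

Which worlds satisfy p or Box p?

{v, x, y, z}

s: p is F, Box p is F. ✗
t: p is F, Box p is F. ✗
u: p is F, Box p is F. ✗
v: p is F, Box p is T. ✓
w: p is F, Box p is F. ✗
x: p is T, Box p is T. ✓
y: p is F, Box p is T. ✓
z: p is F, Box p is T. ✓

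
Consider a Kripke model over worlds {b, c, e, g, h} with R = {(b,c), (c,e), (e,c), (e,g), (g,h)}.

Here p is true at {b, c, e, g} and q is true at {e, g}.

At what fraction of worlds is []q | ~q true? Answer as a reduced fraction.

3/5

b: []q is F, ~q is T. ✓
c: []q is T, ~q is T. ✓
e: []q is F, ~q is F. ✗
g: []q is F, ~q is F. ✗
h: []q is T, ~q is T. ✓
That's 3 of 5 worlds, so 3/5.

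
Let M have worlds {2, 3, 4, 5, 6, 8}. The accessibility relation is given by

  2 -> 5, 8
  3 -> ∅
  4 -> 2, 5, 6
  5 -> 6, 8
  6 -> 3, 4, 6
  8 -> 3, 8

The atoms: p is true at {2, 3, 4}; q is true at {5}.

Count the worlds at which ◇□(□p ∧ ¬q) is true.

2

2: successors {5, 8}; □(□p ∧ ¬q) there: 5:F, 8:F. ✗
3: no successors, so ◇□(□p ∧ ¬q) fails. ✗
4: successors {2, 5, 6}; □(□p ∧ ¬q) there: 2:F, 5:F, 6:F. ✗
5: successors {6, 8}; □(□p ∧ ¬q) there: 6:F, 8:F. ✗
6: successors {3, 4, 6}; □(□p ∧ ¬q) there: 3:T, 4:F, 6:F. ✓
8: successors {3, 8}; □(□p ∧ ¬q) there: 3:T, 8:F. ✓
Satisfying worlds: {6, 8}.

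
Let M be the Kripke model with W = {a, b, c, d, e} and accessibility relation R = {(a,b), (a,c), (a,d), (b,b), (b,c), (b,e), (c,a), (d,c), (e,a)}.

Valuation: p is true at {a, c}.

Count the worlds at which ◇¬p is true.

2

a: successors {b, c, d}; ¬p there: b:T, c:F, d:T. ✓
b: successors {b, c, e}; ¬p there: b:T, c:F, e:T. ✓
c: successors {a}; ¬p there: a:F. ✗
d: successors {c}; ¬p there: c:F. ✗
e: successors {a}; ¬p there: a:F. ✗
Satisfying worlds: {a, b}.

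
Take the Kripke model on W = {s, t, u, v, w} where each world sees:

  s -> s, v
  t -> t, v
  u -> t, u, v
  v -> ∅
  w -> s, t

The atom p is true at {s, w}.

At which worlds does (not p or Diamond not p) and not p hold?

s: not p or Diamond not p is T, not p is F. ✗
t: not p or Diamond not p is T, not p is T. ✓
u: not p or Diamond not p is T, not p is T. ✓
v: not p or Diamond not p is T, not p is T. ✓
w: not p or Diamond not p is T, not p is F. ✗

{t, u, v}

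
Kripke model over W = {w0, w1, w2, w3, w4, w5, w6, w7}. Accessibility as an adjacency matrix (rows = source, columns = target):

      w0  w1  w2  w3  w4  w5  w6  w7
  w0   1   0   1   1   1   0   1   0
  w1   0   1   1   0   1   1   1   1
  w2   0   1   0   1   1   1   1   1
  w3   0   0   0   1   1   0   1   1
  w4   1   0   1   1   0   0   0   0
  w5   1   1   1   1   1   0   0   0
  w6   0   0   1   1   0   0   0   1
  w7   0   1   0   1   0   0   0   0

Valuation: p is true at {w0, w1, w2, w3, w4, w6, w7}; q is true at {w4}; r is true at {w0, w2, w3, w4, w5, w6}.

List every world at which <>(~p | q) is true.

w0: successors {w0, w2, w3, w4, w6}; ~p | q there: w0:F, w2:F, w3:F, w4:T, w6:F. ✓
w1: successors {w1, w2, w4, w5, w6, w7}; ~p | q there: w1:F, w2:F, w4:T, w5:T, w6:F, w7:F. ✓
w2: successors {w1, w3, w4, w5, w6, w7}; ~p | q there: w1:F, w3:F, w4:T, w5:T, w6:F, w7:F. ✓
w3: successors {w3, w4, w6, w7}; ~p | q there: w3:F, w4:T, w6:F, w7:F. ✓
w4: successors {w0, w2, w3}; ~p | q there: w0:F, w2:F, w3:F. ✗
w5: successors {w0, w1, w2, w3, w4}; ~p | q there: w0:F, w1:F, w2:F, w3:F, w4:T. ✓
w6: successors {w2, w3, w7}; ~p | q there: w2:F, w3:F, w7:F. ✗
w7: successors {w1, w3}; ~p | q there: w1:F, w3:F. ✗

{w0, w1, w2, w3, w5}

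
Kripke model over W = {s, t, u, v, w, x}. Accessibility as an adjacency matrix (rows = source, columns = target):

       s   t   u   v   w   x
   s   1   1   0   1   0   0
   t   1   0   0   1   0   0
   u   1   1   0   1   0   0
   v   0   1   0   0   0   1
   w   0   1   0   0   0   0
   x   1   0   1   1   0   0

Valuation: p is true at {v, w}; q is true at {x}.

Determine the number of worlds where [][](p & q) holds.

0

s: successors {s, t, v}; [](p & q) there: s:F, t:F, v:F. ✗
t: successors {s, v}; [](p & q) there: s:F, v:F. ✗
u: successors {s, t, v}; [](p & q) there: s:F, t:F, v:F. ✗
v: successors {t, x}; [](p & q) there: t:F, x:F. ✗
w: successors {t}; [](p & q) there: t:F. ✗
x: successors {s, u, v}; [](p & q) there: s:F, u:F, v:F. ✗
Satisfying worlds: ∅.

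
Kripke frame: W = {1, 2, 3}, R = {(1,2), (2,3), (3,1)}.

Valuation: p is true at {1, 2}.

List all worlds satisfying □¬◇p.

1: successors {2}; ¬◇p there: 2:T. ✓
2: successors {3}; ¬◇p there: 3:F. ✗
3: successors {1}; ¬◇p there: 1:F. ✗

{1}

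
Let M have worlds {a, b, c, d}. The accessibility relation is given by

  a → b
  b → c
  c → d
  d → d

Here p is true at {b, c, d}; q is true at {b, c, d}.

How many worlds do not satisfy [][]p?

a: successors {b}; []p there: b:T. ✓
b: successors {c}; []p there: c:T. ✓
c: successors {d}; []p there: d:T. ✓
d: successors {d}; []p there: d:T. ✓
Satisfying worlds: {a, b, c, d}.
So [][]p fails at the other 0 worlds.

0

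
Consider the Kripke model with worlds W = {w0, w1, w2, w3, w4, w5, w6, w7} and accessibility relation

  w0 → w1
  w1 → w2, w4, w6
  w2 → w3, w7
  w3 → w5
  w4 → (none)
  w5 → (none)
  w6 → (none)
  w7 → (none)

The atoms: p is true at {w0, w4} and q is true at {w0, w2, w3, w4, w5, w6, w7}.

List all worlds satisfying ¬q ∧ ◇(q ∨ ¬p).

{w1}

w0: ¬q is F, ◇(q ∨ ¬p) is T. ✗
w1: ¬q is T, ◇(q ∨ ¬p) is T. ✓
w2: ¬q is F, ◇(q ∨ ¬p) is T. ✗
w3: ¬q is F, ◇(q ∨ ¬p) is T. ✗
w4: ¬q is F, ◇(q ∨ ¬p) is F. ✗
w5: ¬q is F, ◇(q ∨ ¬p) is F. ✗
w6: ¬q is F, ◇(q ∨ ¬p) is F. ✗
w7: ¬q is F, ◇(q ∨ ¬p) is F. ✗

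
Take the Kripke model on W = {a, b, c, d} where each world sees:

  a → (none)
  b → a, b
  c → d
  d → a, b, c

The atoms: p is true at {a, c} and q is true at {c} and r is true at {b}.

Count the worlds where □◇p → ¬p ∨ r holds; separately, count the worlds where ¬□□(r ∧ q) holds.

For □◇p → ¬p ∨ r:
a: □◇p is T, ¬p ∨ r is F. ✗
b: □◇p is F, ¬p ∨ r is T. ✓
c: □◇p is T, ¬p ∨ r is F. ✗
d: □◇p is F, ¬p ∨ r is T. ✓
— 2 worlds.
For ¬□□(r ∧ q):
a: □□(r ∧ q) is T. ✗
b: □□(r ∧ q) is F. ✓
c: □□(r ∧ q) is F. ✓
d: □□(r ∧ q) is F. ✓
— 3 worlds.

2 and 3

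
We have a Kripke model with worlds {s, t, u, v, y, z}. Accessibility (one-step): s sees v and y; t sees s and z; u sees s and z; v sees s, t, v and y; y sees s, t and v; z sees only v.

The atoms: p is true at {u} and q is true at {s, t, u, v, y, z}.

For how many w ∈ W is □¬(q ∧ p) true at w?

s: successors {v, y}; ¬(q ∧ p) there: v:T, y:T. ✓
t: successors {s, z}; ¬(q ∧ p) there: s:T, z:T. ✓
u: successors {s, z}; ¬(q ∧ p) there: s:T, z:T. ✓
v: successors {s, t, v, y}; ¬(q ∧ p) there: s:T, t:T, v:T, y:T. ✓
y: successors {s, t, v}; ¬(q ∧ p) there: s:T, t:T, v:T. ✓
z: successors {v}; ¬(q ∧ p) there: v:T. ✓
Satisfying worlds: {s, t, u, v, y, z}.

6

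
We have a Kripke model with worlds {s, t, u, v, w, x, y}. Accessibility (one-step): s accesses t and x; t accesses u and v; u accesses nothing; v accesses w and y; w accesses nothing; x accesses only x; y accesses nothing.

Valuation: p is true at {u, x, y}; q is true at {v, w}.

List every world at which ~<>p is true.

{u, w, y}

s: <>p is T. ✗
t: <>p is T. ✗
u: <>p is F. ✓
v: <>p is T. ✗
w: <>p is F. ✓
x: <>p is T. ✗
y: <>p is F. ✓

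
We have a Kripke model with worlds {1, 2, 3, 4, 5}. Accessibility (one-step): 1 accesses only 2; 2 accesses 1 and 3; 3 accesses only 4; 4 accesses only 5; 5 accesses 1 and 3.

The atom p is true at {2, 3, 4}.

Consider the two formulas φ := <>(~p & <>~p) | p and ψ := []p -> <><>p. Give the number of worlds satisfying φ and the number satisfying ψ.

3 and 4

For <>(~p & <>~p) | p:
1: <>(~p & <>~p) is F, p is F. ✗
2: <>(~p & <>~p) is F, p is T. ✓
3: <>(~p & <>~p) is F, p is T. ✓
4: <>(~p & <>~p) is T, p is T. ✓
5: <>(~p & <>~p) is F, p is F. ✗
— 3 worlds.
For []p -> <><>p:
1: []p is T, <><>p is T. ✓
2: []p is F, <><>p is T. ✓
3: []p is T, <><>p is F. ✗
4: []p is F, <><>p is T. ✓
5: []p is F, <><>p is T. ✓
— 4 worlds.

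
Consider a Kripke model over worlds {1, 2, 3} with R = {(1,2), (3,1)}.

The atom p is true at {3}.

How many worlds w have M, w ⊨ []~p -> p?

1

1: []~p is T, p is F. ✗
2: []~p is T, p is F. ✗
3: []~p is T, p is T. ✓
Satisfying worlds: {3}.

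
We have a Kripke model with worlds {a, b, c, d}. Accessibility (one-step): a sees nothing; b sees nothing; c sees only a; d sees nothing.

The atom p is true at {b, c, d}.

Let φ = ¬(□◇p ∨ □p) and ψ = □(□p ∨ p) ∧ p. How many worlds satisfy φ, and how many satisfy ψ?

For ¬(□◇p ∨ □p):
a: □◇p ∨ □p is T. ✗
b: □◇p ∨ □p is T. ✗
c: □◇p ∨ □p is F. ✓
d: □◇p ∨ □p is T. ✗
— 1 world.
For □(□p ∨ p) ∧ p:
a: □(□p ∨ p) is T, p is F. ✗
b: □(□p ∨ p) is T, p is T. ✓
c: □(□p ∨ p) is T, p is T. ✓
d: □(□p ∨ p) is T, p is T. ✓
— 3 worlds.

1 and 3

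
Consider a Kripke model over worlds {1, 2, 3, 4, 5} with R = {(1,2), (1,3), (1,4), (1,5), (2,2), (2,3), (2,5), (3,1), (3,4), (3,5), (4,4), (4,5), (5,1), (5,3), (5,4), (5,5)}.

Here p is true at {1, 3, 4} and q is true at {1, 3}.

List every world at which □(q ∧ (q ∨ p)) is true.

∅

1: successors {2, 3, 4, 5}; q ∧ (q ∨ p) there: 2:F, 3:T, 4:F, 5:F. ✗
2: successors {2, 3, 5}; q ∧ (q ∨ p) there: 2:F, 3:T, 5:F. ✗
3: successors {1, 4, 5}; q ∧ (q ∨ p) there: 1:T, 4:F, 5:F. ✗
4: successors {4, 5}; q ∧ (q ∨ p) there: 4:F, 5:F. ✗
5: successors {1, 3, 4, 5}; q ∧ (q ∨ p) there: 1:T, 3:T, 4:F, 5:F. ✗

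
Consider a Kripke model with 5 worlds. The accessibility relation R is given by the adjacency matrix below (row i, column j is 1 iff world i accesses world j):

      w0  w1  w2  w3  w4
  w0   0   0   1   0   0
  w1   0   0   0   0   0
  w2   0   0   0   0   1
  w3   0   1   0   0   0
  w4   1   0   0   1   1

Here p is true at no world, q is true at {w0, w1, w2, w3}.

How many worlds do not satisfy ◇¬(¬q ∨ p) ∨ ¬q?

2

w0: ◇¬(¬q ∨ p) is T, ¬q is F. ✓
w1: ◇¬(¬q ∨ p) is F, ¬q is F. ✗
w2: ◇¬(¬q ∨ p) is F, ¬q is F. ✗
w3: ◇¬(¬q ∨ p) is T, ¬q is F. ✓
w4: ◇¬(¬q ∨ p) is T, ¬q is T. ✓
Satisfying worlds: {w0, w3, w4}.
So ◇¬(¬q ∨ p) ∨ ¬q fails at the other 2 worlds.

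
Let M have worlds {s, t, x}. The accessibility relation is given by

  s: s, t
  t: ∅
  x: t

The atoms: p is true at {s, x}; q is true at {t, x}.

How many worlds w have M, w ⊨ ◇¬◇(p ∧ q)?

s: successors {s, t}; ¬◇(p ∧ q) there: s:T, t:T. ✓
t: no successors, so ◇¬◇(p ∧ q) fails. ✗
x: successors {t}; ¬◇(p ∧ q) there: t:T. ✓
Satisfying worlds: {s, x}.

2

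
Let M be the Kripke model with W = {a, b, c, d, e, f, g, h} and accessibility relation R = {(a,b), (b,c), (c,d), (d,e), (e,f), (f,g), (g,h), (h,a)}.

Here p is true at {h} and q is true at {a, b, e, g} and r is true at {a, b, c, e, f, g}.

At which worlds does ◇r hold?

a: successors {b}; r there: b:T. ✓
b: successors {c}; r there: c:T. ✓
c: successors {d}; r there: d:F. ✗
d: successors {e}; r there: e:T. ✓
e: successors {f}; r there: f:T. ✓
f: successors {g}; r there: g:T. ✓
g: successors {h}; r there: h:F. ✗
h: successors {a}; r there: a:T. ✓

{a, b, d, e, f, h}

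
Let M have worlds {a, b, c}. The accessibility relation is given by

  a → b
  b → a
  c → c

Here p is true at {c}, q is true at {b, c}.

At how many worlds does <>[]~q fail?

a: successors {b}; []~q there: b:T. ✓
b: successors {a}; []~q there: a:F. ✗
c: successors {c}; []~q there: c:F. ✗
Satisfying worlds: {a}.
So <>[]~q fails at the other 2 worlds.

2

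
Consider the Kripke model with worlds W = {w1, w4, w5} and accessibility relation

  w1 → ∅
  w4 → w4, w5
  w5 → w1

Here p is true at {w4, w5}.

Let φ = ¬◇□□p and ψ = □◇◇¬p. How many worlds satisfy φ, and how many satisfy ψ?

1 and 1

For ¬◇□□p:
w1: ◇□□p is F. ✓
w4: ◇□□p is T. ✗
w5: ◇□□p is T. ✗
— 1 world.
For □◇◇¬p:
w1: no successors, so □◇◇¬p holds vacuously. ✓
w4: successors {w4, w5}; ◇◇¬p there: w4:T, w5:F. ✗
w5: successors {w1}; ◇◇¬p there: w1:F. ✗
— 1 world.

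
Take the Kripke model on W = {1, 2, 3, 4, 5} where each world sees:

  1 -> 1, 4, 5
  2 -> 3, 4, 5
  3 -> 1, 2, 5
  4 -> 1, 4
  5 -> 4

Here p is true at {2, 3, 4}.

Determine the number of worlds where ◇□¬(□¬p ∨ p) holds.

1: successors {1, 4, 5}; □¬(□¬p ∨ p) there: 1:F, 4:F, 5:F. ✗
2: successors {3, 4, 5}; □¬(□¬p ∨ p) there: 3:F, 4:F, 5:F. ✗
3: successors {1, 2, 5}; □¬(□¬p ∨ p) there: 1:F, 2:F, 5:F. ✗
4: successors {1, 4}; □¬(□¬p ∨ p) there: 1:F, 4:F. ✗
5: successors {4}; □¬(□¬p ∨ p) there: 4:F. ✗
Satisfying worlds: ∅.

0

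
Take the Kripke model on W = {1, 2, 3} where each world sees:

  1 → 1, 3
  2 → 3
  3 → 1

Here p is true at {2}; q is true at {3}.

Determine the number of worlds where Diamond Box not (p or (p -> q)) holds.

0

1: successors {1, 3}; Box not (p or (p -> q)) there: 1:F, 3:F. ✗
2: successors {3}; Box not (p or (p -> q)) there: 3:F. ✗
3: successors {1}; Box not (p or (p -> q)) there: 1:F. ✗
Satisfying worlds: ∅.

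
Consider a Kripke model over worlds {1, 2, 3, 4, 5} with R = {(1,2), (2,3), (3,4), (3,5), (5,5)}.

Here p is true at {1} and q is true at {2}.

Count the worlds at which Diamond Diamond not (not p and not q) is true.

0

1: successors {2}; Diamond not (not p and not q) there: 2:F. ✗
2: successors {3}; Diamond not (not p and not q) there: 3:F. ✗
3: successors {4, 5}; Diamond not (not p and not q) there: 4:F, 5:F. ✗
4: no successors, so Diamond Diamond not (not p and not q) fails. ✗
5: successors {5}; Diamond not (not p and not q) there: 5:F. ✗
Satisfying worlds: ∅.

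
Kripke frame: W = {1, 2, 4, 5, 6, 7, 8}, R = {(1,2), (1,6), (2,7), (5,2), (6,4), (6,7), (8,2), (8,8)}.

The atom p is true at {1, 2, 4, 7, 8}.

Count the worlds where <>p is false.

2

1: successors {2, 6}; p there: 2:T, 6:F. ✓
2: successors {7}; p there: 7:T. ✓
4: no successors, so <>p fails. ✗
5: successors {2}; p there: 2:T. ✓
6: successors {4, 7}; p there: 4:T, 7:T. ✓
7: no successors, so <>p fails. ✗
8: successors {2, 8}; p there: 2:T, 8:T. ✓
Satisfying worlds: {1, 2, 5, 6, 8}.
So <>p fails at the other 2 worlds.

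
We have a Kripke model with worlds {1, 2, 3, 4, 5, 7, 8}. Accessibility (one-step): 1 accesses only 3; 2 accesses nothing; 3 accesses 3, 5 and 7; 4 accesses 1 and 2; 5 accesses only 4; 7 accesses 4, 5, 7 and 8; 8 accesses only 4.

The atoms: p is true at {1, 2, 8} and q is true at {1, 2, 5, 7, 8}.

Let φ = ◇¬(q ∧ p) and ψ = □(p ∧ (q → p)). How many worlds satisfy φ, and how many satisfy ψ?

5 and 2

For ◇¬(q ∧ p):
1: successors {3}; ¬(q ∧ p) there: 3:T. ✓
2: no successors, so ◇¬(q ∧ p) fails. ✗
3: successors {3, 5, 7}; ¬(q ∧ p) there: 3:T, 5:T, 7:T. ✓
4: successors {1, 2}; ¬(q ∧ p) there: 1:F, 2:F. ✗
5: successors {4}; ¬(q ∧ p) there: 4:T. ✓
7: successors {4, 5, 7, 8}; ¬(q ∧ p) there: 4:T, 5:T, 7:T, 8:F. ✓
8: successors {4}; ¬(q ∧ p) there: 4:T. ✓
— 5 worlds.
For □(p ∧ (q → p)):
1: successors {3}; p ∧ (q → p) there: 3:F. ✗
2: no successors, so □(p ∧ (q → p)) holds vacuously. ✓
3: successors {3, 5, 7}; p ∧ (q → p) there: 3:F, 5:F, 7:F. ✗
4: successors {1, 2}; p ∧ (q → p) there: 1:T, 2:T. ✓
5: successors {4}; p ∧ (q → p) there: 4:F. ✗
7: successors {4, 5, 7, 8}; p ∧ (q → p) there: 4:F, 5:F, 7:F, 8:T. ✗
8: successors {4}; p ∧ (q → p) there: 4:F. ✗
— 2 worlds.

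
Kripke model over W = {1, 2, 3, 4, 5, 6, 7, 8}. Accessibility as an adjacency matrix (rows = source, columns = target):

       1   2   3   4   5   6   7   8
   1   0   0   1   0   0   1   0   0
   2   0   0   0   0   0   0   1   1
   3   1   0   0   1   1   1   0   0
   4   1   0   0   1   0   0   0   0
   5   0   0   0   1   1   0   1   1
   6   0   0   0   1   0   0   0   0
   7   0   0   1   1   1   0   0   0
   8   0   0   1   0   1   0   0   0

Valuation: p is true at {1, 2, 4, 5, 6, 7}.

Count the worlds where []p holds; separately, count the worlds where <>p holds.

For []p:
1: successors {3, 6}; p there: 3:F, 6:T. ✗
2: successors {7, 8}; p there: 7:T, 8:F. ✗
3: successors {1, 4, 5, 6}; p there: 1:T, 4:T, 5:T, 6:T. ✓
4: successors {1, 4}; p there: 1:T, 4:T. ✓
5: successors {4, 5, 7, 8}; p there: 4:T, 5:T, 7:T, 8:F. ✗
6: successors {4}; p there: 4:T. ✓
7: successors {3, 4, 5}; p there: 3:F, 4:T, 5:T. ✗
8: successors {3, 5}; p there: 3:F, 5:T. ✗
— 3 worlds.
For <>p:
1: successors {3, 6}; p there: 3:F, 6:T. ✓
2: successors {7, 8}; p there: 7:T, 8:F. ✓
3: successors {1, 4, 5, 6}; p there: 1:T, 4:T, 5:T, 6:T. ✓
4: successors {1, 4}; p there: 1:T, 4:T. ✓
5: successors {4, 5, 7, 8}; p there: 4:T, 5:T, 7:T, 8:F. ✓
6: successors {4}; p there: 4:T. ✓
7: successors {3, 4, 5}; p there: 3:F, 4:T, 5:T. ✓
8: successors {3, 5}; p there: 3:F, 5:T. ✓
— 8 worlds.

3 and 8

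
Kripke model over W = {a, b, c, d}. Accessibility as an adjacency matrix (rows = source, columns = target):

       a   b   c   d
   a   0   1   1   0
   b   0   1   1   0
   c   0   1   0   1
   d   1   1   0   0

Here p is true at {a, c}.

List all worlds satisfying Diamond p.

{a, b, d}

a: successors {b, c}; p there: b:F, c:T. ✓
b: successors {b, c}; p there: b:F, c:T. ✓
c: successors {b, d}; p there: b:F, d:F. ✗
d: successors {a, b}; p there: a:T, b:F. ✓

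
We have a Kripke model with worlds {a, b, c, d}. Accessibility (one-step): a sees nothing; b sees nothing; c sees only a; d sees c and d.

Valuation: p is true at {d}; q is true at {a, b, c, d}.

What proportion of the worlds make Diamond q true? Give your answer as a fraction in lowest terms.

1/2

a: no successors, so Diamond q fails. ✗
b: no successors, so Diamond q fails. ✗
c: successors {a}; q there: a:T. ✓
d: successors {c, d}; q there: c:T, d:T. ✓
That's 2 of 4 worlds, so 2/4 = 1/2.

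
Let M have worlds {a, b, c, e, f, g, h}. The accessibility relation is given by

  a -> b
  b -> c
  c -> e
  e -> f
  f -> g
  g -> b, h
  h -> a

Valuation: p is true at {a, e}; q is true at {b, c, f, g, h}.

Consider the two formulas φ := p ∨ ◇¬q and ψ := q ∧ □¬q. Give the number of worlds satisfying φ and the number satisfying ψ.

4 and 2

For p ∨ ◇¬q:
a: p is T, ◇¬q is F. ✓
b: p is F, ◇¬q is F. ✗
c: p is F, ◇¬q is T. ✓
e: p is T, ◇¬q is F. ✓
f: p is F, ◇¬q is F. ✗
g: p is F, ◇¬q is F. ✗
h: p is F, ◇¬q is T. ✓
— 4 worlds.
For q ∧ □¬q:
a: q is F, □¬q is F. ✗
b: q is T, □¬q is F. ✗
c: q is T, □¬q is T. ✓
e: q is F, □¬q is F. ✗
f: q is T, □¬q is F. ✗
g: q is T, □¬q is F. ✗
h: q is T, □¬q is T. ✓
— 2 worlds.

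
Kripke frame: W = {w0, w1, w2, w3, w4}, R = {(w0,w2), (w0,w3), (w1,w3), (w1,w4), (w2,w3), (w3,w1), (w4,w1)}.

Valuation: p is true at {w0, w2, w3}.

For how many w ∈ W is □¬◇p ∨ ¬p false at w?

w0: □¬◇p is F, ¬p is F. ✗
w1: □¬◇p is T, ¬p is T. ✓
w2: □¬◇p is T, ¬p is F. ✓
w3: □¬◇p is F, ¬p is F. ✗
w4: □¬◇p is F, ¬p is T. ✓
Satisfying worlds: {w1, w2, w4}.
So □¬◇p ∨ ¬p fails at the other 2 worlds.

2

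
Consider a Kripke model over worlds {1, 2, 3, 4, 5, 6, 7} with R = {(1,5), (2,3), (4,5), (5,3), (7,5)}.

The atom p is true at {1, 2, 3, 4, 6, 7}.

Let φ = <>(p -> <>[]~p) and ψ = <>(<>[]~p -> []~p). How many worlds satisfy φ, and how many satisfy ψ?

For <>(p -> <>[]~p):
1: successors {5}; p -> <>[]~p there: 5:T. ✓
2: successors {3}; p -> <>[]~p there: 3:F. ✗
3: no successors, so <>(p -> <>[]~p) fails. ✗
4: successors {5}; p -> <>[]~p there: 5:T. ✓
5: successors {3}; p -> <>[]~p there: 3:F. ✗
6: no successors, so <>(p -> <>[]~p) fails. ✗
7: successors {5}; p -> <>[]~p there: 5:T. ✓
— 3 worlds.
For <>(<>[]~p -> []~p):
1: successors {5}; <>[]~p -> []~p there: 5:F. ✗
2: successors {3}; <>[]~p -> []~p there: 3:T. ✓
3: no successors, so <>(<>[]~p -> []~p) fails. ✗
4: successors {5}; <>[]~p -> []~p there: 5:F. ✗
5: successors {3}; <>[]~p -> []~p there: 3:T. ✓
6: no successors, so <>(<>[]~p -> []~p) fails. ✗
7: successors {5}; <>[]~p -> []~p there: 5:F. ✗
— 2 worlds.

3 and 2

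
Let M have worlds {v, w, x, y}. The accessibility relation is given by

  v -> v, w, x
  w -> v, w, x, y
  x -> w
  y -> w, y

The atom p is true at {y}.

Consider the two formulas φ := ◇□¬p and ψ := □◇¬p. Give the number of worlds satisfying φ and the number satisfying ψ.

For ◇□¬p:
v: successors {v, w, x}; □¬p there: v:T, w:F, x:T. ✓
w: successors {v, w, x, y}; □¬p there: v:T, w:F, x:T, y:F. ✓
x: successors {w}; □¬p there: w:F. ✗
y: successors {w, y}; □¬p there: w:F, y:F. ✗
— 2 worlds.
For □◇¬p:
v: successors {v, w, x}; ◇¬p there: v:T, w:T, x:T. ✓
w: successors {v, w, x, y}; ◇¬p there: v:T, w:T, x:T, y:T. ✓
x: successors {w}; ◇¬p there: w:T. ✓
y: successors {w, y}; ◇¬p there: w:T, y:T. ✓
— 4 worlds.

2 and 4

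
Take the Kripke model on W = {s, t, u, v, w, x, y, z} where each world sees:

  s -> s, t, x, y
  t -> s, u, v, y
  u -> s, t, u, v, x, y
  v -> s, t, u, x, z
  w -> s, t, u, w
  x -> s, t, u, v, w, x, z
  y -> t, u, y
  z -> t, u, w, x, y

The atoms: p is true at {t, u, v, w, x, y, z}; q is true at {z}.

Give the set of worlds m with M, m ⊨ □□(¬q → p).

∅

s: successors {s, t, x, y}; □(¬q → p) there: s:F, t:F, x:F, y:T. ✗
t: successors {s, u, v, y}; □(¬q → p) there: s:F, u:F, v:F, y:T. ✗
u: successors {s, t, u, v, x, y}; □(¬q → p) there: s:F, t:F, u:F, v:F, x:F, y:T. ✗
v: successors {s, t, u, x, z}; □(¬q → p) there: s:F, t:F, u:F, x:F, z:T. ✗
w: successors {s, t, u, w}; □(¬q → p) there: s:F, t:F, u:F, w:F. ✗
x: successors {s, t, u, v, w, x, z}; □(¬q → p) there: s:F, t:F, u:F, v:F, w:F, x:F, z:T. ✗
y: successors {t, u, y}; □(¬q → p) there: t:F, u:F, y:T. ✗
z: successors {t, u, w, x, y}; □(¬q → p) there: t:F, u:F, w:F, x:F, y:T. ✗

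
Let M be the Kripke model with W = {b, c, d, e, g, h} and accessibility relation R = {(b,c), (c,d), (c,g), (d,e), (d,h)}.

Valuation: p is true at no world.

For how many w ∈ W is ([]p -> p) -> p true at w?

b: []p -> p is T, p is F. ✗
c: []p -> p is T, p is F. ✗
d: []p -> p is T, p is F. ✗
e: []p -> p is F, p is F. ✓
g: []p -> p is F, p is F. ✓
h: []p -> p is F, p is F. ✓
Satisfying worlds: {e, g, h}.

3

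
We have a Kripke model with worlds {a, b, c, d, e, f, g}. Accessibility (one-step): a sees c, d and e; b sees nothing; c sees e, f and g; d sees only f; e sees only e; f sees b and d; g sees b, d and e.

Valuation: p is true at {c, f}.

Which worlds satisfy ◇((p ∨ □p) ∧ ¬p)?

{a, f, g}

a: successors {c, d, e}; (p ∨ □p) ∧ ¬p there: c:F, d:T, e:F. ✓
b: no successors, so ◇((p ∨ □p) ∧ ¬p) fails. ✗
c: successors {e, f, g}; (p ∨ □p) ∧ ¬p there: e:F, f:F, g:F. ✗
d: successors {f}; (p ∨ □p) ∧ ¬p there: f:F. ✗
e: successors {e}; (p ∨ □p) ∧ ¬p there: e:F. ✗
f: successors {b, d}; (p ∨ □p) ∧ ¬p there: b:T, d:T. ✓
g: successors {b, d, e}; (p ∨ □p) ∧ ¬p there: b:T, d:T, e:F. ✓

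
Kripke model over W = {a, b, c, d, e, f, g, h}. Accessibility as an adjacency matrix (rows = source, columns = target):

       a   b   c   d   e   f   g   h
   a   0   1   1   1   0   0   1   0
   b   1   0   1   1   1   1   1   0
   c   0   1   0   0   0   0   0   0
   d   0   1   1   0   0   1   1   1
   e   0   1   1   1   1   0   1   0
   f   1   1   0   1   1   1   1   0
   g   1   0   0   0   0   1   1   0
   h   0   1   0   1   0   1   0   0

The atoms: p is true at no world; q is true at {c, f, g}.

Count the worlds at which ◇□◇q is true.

a: successors {b, c, d, g}; □◇q there: b:F, c:T, d:F, g:T. ✓
b: successors {a, c, d, e, f, g}; □◇q there: a:F, c:T, d:F, e:F, f:T, g:T. ✓
c: successors {b}; □◇q there: b:F. ✗
d: successors {b, c, f, g, h}; □◇q there: b:F, c:T, f:T, g:T, h:T. ✓
e: successors {b, c, d, e, g}; □◇q there: b:F, c:T, d:F, e:F, g:T. ✓
f: successors {a, b, d, e, f, g}; □◇q there: a:F, b:F, d:F, e:F, f:T, g:T. ✓
g: successors {a, f, g}; □◇q there: a:F, f:T, g:T. ✓
h: successors {b, d, f}; □◇q there: b:F, d:F, f:T. ✓
Satisfying worlds: {a, b, d, e, f, g, h}.

7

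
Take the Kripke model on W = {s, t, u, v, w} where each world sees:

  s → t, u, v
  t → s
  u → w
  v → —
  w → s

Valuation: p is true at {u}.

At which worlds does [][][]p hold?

{v}

s: successors {t, u, v}; [][]p there: t:F, u:F, v:T. ✗
t: successors {s}; [][]p there: s:F. ✗
u: successors {w}; [][]p there: w:F. ✗
v: no successors, so [][][]p holds vacuously. ✓
w: successors {s}; [][]p there: s:F. ✗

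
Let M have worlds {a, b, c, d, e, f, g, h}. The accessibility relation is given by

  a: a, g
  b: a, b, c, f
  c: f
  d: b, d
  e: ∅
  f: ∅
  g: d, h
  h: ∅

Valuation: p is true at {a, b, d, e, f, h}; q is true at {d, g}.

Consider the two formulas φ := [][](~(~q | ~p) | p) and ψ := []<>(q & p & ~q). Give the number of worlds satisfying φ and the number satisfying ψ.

For [][](~(~q | ~p) | p):
a: successors {a, g}; [](~(~q | ~p) | p) there: a:F, g:T. ✗
b: successors {a, b, c, f}; [](~(~q | ~p) | p) there: a:F, b:F, c:T, f:T. ✗
c: successors {f}; [](~(~q | ~p) | p) there: f:T. ✓
d: successors {b, d}; [](~(~q | ~p) | p) there: b:F, d:T. ✗
e: no successors, so [][](~(~q | ~p) | p) holds vacuously. ✓
f: no successors, so [][](~(~q | ~p) | p) holds vacuously. ✓
g: successors {d, h}; [](~(~q | ~p) | p) there: d:T, h:T. ✓
h: no successors, so [][](~(~q | ~p) | p) holds vacuously. ✓
— 5 worlds.
For []<>(q & p & ~q):
a: successors {a, g}; <>(q & p & ~q) there: a:F, g:F. ✗
b: successors {a, b, c, f}; <>(q & p & ~q) there: a:F, b:F, c:F, f:F. ✗
c: successors {f}; <>(q & p & ~q) there: f:F. ✗
d: successors {b, d}; <>(q & p & ~q) there: b:F, d:F. ✗
e: no successors, so []<>(q & p & ~q) holds vacuously. ✓
f: no successors, so []<>(q & p & ~q) holds vacuously. ✓
g: successors {d, h}; <>(q & p & ~q) there: d:F, h:F. ✗
h: no successors, so []<>(q & p & ~q) holds vacuously. ✓
— 3 worlds.

5 and 3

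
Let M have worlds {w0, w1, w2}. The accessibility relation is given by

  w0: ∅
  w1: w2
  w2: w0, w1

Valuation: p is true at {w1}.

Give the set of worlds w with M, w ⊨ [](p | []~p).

w0: no successors, so [](p | []~p) holds vacuously. ✓
w1: successors {w2}; p | []~p there: w2:F. ✗
w2: successors {w0, w1}; p | []~p there: w0:T, w1:T. ✓

{w0, w2}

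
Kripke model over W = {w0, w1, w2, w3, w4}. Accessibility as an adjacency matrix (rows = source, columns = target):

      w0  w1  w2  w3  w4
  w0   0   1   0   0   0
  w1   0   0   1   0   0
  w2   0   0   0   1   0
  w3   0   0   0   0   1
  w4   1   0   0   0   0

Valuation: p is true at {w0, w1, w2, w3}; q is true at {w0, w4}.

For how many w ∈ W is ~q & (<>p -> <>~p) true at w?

1

w0: ~q is F, <>p -> <>~p is F. ✗
w1: ~q is T, <>p -> <>~p is F. ✗
w2: ~q is T, <>p -> <>~p is F. ✗
w3: ~q is T, <>p -> <>~p is T. ✓
w4: ~q is F, <>p -> <>~p is F. ✗
Satisfying worlds: {w3}.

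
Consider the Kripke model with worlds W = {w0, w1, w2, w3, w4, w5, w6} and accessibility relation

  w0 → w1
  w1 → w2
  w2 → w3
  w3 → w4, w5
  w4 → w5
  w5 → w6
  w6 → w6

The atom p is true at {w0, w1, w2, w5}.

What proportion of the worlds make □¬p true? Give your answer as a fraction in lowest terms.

w0: successors {w1}; ¬p there: w1:F. ✗
w1: successors {w2}; ¬p there: w2:F. ✗
w2: successors {w3}; ¬p there: w3:T. ✓
w3: successors {w4, w5}; ¬p there: w4:T, w5:F. ✗
w4: successors {w5}; ¬p there: w5:F. ✗
w5: successors {w6}; ¬p there: w6:T. ✓
w6: successors {w6}; ¬p there: w6:T. ✓
That's 3 of 7 worlds, so 3/7.

3/7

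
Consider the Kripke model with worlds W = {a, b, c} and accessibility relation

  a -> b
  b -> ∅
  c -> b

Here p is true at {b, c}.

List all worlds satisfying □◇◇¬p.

{b}

a: successors {b}; ◇◇¬p there: b:F. ✗
b: no successors, so □◇◇¬p holds vacuously. ✓
c: successors {b}; ◇◇¬p there: b:F. ✗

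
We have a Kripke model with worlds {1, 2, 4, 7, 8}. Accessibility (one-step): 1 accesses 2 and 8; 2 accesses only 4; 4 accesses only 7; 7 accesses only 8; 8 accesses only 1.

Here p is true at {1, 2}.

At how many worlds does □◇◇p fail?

1: successors {2, 8}; ◇◇p there: 2:F, 8:T. ✗
2: successors {4}; ◇◇p there: 4:F. ✗
4: successors {7}; ◇◇p there: 7:T. ✓
7: successors {8}; ◇◇p there: 8:T. ✓
8: successors {1}; ◇◇p there: 1:T. ✓
Satisfying worlds: {4, 7, 8}.
So □◇◇p fails at the other 2 worlds.

2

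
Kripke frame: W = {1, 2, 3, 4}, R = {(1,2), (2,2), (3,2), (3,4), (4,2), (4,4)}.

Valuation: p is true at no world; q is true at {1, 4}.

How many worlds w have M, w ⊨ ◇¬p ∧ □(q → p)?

1: ◇¬p is T, □(q → p) is T. ✓
2: ◇¬p is T, □(q → p) is T. ✓
3: ◇¬p is T, □(q → p) is F. ✗
4: ◇¬p is T, □(q → p) is F. ✗
Satisfying worlds: {1, 2}.

2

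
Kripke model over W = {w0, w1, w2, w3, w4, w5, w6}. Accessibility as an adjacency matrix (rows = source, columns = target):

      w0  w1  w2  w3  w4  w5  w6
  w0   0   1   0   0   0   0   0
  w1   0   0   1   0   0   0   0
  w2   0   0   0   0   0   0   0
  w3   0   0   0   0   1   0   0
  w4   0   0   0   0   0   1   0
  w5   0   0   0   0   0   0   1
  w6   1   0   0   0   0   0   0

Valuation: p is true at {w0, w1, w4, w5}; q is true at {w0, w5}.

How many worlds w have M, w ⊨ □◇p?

4

w0: successors {w1}; ◇p there: w1:F. ✗
w1: successors {w2}; ◇p there: w2:F. ✗
w2: no successors, so □◇p holds vacuously. ✓
w3: successors {w4}; ◇p there: w4:T. ✓
w4: successors {w5}; ◇p there: w5:F. ✗
w5: successors {w6}; ◇p there: w6:T. ✓
w6: successors {w0}; ◇p there: w0:T. ✓
Satisfying worlds: {w2, w3, w5, w6}.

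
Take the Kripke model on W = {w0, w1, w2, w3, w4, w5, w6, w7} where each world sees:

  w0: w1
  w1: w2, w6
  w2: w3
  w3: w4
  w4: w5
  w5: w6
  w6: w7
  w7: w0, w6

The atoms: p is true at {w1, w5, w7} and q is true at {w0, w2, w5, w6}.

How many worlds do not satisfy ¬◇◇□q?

5

w0: ◇◇□q is F. ✓
w1: ◇◇□q is T. ✗
w2: ◇◇□q is T. ✗
w3: ◇◇□q is T. ✗
w4: ◇◇□q is F. ✓
w5: ◇◇□q is T. ✗
w6: ◇◇□q is F. ✓
w7: ◇◇□q is T. ✗
Satisfying worlds: {w0, w4, w6}.
So ¬◇◇□q fails at the other 5 worlds.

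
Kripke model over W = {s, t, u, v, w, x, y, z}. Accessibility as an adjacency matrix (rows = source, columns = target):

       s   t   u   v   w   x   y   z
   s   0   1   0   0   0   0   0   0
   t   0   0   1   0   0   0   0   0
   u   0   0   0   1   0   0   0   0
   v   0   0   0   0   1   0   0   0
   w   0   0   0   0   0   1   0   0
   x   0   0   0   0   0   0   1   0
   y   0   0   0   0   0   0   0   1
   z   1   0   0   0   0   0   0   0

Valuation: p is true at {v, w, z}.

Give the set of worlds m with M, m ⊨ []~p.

s: successors {t}; ~p there: t:T. ✓
t: successors {u}; ~p there: u:T. ✓
u: successors {v}; ~p there: v:F. ✗
v: successors {w}; ~p there: w:F. ✗
w: successors {x}; ~p there: x:T. ✓
x: successors {y}; ~p there: y:T. ✓
y: successors {z}; ~p there: z:F. ✗
z: successors {s}; ~p there: s:T. ✓

{s, t, w, x, z}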